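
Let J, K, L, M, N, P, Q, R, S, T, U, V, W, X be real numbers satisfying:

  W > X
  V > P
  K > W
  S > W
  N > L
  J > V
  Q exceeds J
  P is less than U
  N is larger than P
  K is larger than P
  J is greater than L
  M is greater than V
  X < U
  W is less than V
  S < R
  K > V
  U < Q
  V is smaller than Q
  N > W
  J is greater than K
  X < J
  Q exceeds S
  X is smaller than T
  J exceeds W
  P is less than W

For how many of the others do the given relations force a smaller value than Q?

9

From Q the given relations immediately reach U, V, S, J.
From those, L, X, P, W, K — 9 in total.
No other element is forced below Q by the given relations, so the count is 9.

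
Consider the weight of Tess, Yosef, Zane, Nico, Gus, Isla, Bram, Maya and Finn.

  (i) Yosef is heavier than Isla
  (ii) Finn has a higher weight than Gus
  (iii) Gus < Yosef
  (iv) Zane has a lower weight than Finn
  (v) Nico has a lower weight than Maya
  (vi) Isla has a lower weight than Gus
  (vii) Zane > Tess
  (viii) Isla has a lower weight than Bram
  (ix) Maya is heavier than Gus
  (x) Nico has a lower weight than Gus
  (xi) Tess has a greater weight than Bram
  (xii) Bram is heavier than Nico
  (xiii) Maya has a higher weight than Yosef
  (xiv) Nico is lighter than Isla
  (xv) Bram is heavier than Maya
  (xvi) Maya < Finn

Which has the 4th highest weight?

The consecutive relations fix a unique order: Nico < Isla < Gus < Yosef < Maya < Bram < Tess < Zane < Finn.
Counting 4 from the largest end gives Bram.

Bram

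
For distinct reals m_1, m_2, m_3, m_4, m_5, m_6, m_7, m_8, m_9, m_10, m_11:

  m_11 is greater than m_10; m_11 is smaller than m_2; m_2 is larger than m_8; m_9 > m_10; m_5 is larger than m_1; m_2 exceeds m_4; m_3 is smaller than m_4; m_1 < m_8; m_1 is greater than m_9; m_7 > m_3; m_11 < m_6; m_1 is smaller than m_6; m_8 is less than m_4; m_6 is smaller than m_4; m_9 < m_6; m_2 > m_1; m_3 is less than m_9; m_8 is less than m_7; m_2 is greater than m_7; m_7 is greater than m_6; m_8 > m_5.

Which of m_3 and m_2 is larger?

Chaining the given relations: m_3 < m_9 < m_1 < m_5 < m_8 < m_7 < m_2.
So m_3 < m_2; m_2 is the larger of the two.

m_2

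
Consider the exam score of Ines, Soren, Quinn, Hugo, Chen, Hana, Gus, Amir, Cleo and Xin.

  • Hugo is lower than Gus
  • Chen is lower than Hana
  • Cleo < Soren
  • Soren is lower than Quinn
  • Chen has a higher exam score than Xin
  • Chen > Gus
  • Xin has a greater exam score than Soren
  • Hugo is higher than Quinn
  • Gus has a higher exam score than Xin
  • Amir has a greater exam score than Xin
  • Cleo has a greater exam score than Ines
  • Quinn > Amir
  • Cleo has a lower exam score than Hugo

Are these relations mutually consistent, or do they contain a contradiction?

Every relation is compatible with Ines < Cleo < Soren < Xin < Amir < Quinn < Hugo < Gus < Chen < Hana; the set is consistent.

consistent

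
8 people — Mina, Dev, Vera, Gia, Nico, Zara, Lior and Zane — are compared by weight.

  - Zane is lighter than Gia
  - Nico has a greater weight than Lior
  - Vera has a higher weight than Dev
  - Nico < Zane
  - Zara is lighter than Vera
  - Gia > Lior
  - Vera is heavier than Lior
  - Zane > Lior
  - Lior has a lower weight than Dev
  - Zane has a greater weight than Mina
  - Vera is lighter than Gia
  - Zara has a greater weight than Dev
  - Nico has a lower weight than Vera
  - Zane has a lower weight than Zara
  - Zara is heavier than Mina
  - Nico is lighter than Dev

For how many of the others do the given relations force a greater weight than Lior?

6

The elements the relations force above Lior are Nico, Dev, Zane, Zara, Vera, Gia — no chain reaches any other.
That is 6.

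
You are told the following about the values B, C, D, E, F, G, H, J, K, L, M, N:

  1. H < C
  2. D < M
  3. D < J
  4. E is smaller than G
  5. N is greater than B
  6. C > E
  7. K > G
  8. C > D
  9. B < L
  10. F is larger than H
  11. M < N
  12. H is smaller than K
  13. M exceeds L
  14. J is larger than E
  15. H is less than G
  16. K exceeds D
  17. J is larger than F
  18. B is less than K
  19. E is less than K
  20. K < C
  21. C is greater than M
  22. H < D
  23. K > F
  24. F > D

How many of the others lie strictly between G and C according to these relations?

1

Chaining upward from G reaches: K.
Chaining downward from C reaches: H, B, L, E, D, F, K, M.
Strictly between G and C are those in both lists: K — 1 element.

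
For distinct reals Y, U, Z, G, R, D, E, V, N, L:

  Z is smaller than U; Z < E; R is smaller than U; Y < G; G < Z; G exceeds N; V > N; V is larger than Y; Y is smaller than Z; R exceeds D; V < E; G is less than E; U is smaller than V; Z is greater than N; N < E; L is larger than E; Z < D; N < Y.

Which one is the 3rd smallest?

Piecing the relations together gives one ordering: N < Y < G < Z < D < R < U < V < E < L.
The 3rd smallest is G.

G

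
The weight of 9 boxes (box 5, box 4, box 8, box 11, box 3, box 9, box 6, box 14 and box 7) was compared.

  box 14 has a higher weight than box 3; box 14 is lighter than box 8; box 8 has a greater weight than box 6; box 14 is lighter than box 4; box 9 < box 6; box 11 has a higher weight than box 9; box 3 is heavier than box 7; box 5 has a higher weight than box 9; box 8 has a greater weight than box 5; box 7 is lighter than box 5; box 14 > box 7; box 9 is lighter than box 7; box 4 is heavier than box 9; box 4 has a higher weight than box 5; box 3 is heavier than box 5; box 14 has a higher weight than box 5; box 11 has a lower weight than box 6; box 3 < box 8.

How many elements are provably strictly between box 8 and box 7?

The relations place box 7 below box 8. An element lies strictly between them when it is forced above box 7 and also forced below box 8.
Above box 7: {box 5, box 3, box 14, box 4}. Below box 8: {box 9, box 5, box 11, box 3, box 14, box 6}.
Intersection: {box 5, box 3, box 14} — 3.

3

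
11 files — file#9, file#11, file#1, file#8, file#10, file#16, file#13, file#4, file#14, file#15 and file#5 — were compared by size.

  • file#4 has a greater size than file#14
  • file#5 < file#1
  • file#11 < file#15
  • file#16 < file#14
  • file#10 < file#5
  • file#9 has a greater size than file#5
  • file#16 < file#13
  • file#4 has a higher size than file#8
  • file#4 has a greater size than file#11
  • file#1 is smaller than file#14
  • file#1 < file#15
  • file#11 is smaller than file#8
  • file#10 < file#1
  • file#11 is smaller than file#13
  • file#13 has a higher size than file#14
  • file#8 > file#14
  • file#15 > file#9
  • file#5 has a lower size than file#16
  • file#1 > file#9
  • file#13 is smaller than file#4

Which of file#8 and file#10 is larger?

The relevant relations are file#10 < file#5; file#5 < file#9; file#9 < file#1; file#1 < file#14; file#14 < file#8.
Together: file#10 < file#5 < file#9 < file#1 < file#14 < file#8.
So file#10 < file#8; file#8 is the larger of the two.

file#8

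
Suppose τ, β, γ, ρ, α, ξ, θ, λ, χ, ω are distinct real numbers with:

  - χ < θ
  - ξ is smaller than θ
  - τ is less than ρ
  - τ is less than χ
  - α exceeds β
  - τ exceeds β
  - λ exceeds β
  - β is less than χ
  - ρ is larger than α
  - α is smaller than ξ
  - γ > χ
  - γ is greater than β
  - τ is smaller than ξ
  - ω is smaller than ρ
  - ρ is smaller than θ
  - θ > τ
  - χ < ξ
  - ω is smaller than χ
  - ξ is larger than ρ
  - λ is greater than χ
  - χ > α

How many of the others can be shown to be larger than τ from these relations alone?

Directly above τ: ρ, χ, ξ, θ.
One step further: γ, λ (6 so far).
No other element is forced above τ by the given relations, so the count is 6.

6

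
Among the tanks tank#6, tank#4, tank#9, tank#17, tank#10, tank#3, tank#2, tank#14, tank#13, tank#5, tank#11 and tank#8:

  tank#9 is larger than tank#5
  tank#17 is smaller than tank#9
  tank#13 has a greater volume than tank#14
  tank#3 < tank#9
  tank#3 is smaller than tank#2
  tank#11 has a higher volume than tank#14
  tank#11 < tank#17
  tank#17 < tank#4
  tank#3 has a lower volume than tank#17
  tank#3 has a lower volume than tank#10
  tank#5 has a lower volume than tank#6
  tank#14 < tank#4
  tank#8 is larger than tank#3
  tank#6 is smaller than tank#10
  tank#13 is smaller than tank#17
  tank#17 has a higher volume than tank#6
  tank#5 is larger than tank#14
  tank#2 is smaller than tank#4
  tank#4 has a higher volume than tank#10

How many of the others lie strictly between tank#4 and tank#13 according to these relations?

1

The relations place tank#13 below tank#4. An element lies strictly between them when it is forced above tank#13 and also forced below tank#4.
Above tank#13: {tank#17, tank#9}. Below tank#4: {tank#14, tank#3, tank#11, tank#2, tank#5, tank#6, tank#17, tank#10}.
Intersection: {tank#17} — 1.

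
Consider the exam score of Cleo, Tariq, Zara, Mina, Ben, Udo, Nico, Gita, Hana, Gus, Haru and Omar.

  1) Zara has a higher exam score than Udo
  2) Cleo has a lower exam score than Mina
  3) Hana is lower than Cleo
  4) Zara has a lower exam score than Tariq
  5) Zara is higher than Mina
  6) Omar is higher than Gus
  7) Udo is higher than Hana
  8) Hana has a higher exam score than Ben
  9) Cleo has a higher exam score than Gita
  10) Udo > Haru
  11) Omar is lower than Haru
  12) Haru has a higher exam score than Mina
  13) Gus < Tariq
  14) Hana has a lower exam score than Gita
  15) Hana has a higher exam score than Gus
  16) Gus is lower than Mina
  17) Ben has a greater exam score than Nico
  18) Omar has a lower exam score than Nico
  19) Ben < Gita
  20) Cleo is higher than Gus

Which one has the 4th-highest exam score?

Piecing the relations together gives one ordering: Gus < Omar < Nico < Ben < Hana < Gita < Cleo < Mina < Haru < Udo < Zara < Tariq.
The 4th largest is Haru.

Haru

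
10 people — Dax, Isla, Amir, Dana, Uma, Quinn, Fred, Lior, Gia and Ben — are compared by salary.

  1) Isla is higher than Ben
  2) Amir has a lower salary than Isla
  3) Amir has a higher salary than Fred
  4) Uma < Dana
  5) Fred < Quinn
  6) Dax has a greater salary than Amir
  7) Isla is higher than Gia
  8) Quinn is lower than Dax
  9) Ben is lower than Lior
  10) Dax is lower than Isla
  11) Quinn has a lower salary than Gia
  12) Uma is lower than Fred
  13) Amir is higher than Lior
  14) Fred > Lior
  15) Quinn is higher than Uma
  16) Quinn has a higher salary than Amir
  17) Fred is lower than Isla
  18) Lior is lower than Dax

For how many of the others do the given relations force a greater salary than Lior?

6

From Lior the given relations immediately reach Fred, Amir, Dax.
From those, Quinn, Isla — 5 in total.
From those, Gia — 6 in total.
No other element is forced above Lior by the given relations, so the count is 6.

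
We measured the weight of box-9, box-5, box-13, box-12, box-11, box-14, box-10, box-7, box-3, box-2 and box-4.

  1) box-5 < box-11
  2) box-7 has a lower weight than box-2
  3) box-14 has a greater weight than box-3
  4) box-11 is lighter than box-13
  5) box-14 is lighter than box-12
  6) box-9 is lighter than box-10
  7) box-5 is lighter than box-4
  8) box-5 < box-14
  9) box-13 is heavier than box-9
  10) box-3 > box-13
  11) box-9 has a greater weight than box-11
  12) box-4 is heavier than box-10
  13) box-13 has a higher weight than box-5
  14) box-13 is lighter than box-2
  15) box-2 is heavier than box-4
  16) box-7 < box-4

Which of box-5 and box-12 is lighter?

box-5

box-5 < box-11 and box-11 < box-9 give box-5 < box-9.
Then box-9 < box-13 extends the chain to box-13.
With box-13 < box-3: box-5 < box-11 < box-9 < box-13 < box-3.
Then box-3 < box-14 extends the chain to box-14.
Then box-14 < box-12 extends the chain to box-12.
So box-5 < box-12; box-5 is the lighter of the two.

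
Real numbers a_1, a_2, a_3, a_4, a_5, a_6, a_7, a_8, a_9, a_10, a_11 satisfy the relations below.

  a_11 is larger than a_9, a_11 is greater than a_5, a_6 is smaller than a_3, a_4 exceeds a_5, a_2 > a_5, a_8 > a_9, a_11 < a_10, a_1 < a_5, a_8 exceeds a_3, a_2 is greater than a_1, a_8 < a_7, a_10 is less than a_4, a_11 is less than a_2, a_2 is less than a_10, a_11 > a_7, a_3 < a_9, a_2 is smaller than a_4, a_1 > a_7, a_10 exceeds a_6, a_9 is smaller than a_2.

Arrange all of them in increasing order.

Nothing is placed below a_6, so it is least; from there a_6 < a_3; a_3 < a_9; a_9 < a_8; a_8 < a_7; a_7 < a_1; a_1 < a_5; a_5 < a_11; a_11 < a_2; a_2 < a_10; a_10 < a_4, each given directly.

a_6 < a_3 < a_9 < a_8 < a_7 < a_1 < a_5 < a_11 < a_2 < a_10 < a_4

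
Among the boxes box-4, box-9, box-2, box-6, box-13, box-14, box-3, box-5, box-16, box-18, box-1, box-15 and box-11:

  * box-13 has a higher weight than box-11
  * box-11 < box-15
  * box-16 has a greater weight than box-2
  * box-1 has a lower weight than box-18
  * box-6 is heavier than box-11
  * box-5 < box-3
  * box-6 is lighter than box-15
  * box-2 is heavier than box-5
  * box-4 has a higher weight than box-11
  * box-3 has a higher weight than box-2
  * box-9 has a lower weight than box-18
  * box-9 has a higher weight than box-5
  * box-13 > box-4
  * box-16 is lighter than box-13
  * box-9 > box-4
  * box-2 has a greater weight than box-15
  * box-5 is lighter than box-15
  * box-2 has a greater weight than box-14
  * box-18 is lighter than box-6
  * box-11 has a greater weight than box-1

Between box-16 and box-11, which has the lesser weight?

The relevant relations are box-11 < box-4; box-4 < box-9; box-9 < box-18; box-18 < box-6; box-6 < box-15; box-15 < box-2; box-2 < box-16.
Chaining these gives box-11 < box-4 < box-9 < box-18 < box-6 < box-15 < box-2 < box-16.
So box-11 < box-16; box-11 is the lighter of the two.

box-11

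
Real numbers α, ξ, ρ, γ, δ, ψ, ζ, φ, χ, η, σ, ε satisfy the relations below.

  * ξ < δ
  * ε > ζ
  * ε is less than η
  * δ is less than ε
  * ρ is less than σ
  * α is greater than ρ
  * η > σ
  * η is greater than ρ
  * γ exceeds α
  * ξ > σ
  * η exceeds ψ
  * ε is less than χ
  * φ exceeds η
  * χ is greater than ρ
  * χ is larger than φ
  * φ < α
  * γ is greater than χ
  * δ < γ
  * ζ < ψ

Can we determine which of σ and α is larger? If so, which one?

α

σ < ξ and ξ < δ give σ < δ.
Then δ < ε extends the chain to ε.
Then ε < η extends the chain to η.
With η < φ: σ < ξ < δ < ε < η < φ.
With φ < α: σ < ξ < δ < ε < η < φ < α.
So α is larger.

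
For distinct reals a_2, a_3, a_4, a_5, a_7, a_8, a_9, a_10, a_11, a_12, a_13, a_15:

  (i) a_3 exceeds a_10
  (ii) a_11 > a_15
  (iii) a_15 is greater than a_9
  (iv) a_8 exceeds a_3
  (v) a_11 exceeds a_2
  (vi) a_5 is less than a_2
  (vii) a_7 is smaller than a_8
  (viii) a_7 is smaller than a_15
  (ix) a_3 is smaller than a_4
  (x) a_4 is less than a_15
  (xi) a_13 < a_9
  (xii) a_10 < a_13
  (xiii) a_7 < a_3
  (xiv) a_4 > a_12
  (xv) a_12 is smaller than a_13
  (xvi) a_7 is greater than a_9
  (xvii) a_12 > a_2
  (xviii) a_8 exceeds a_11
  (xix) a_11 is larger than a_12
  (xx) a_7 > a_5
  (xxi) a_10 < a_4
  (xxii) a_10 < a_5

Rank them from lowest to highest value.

a_10 < a_5 < a_2 < a_12 < a_13 < a_9 < a_7 < a_3 < a_4 < a_15 < a_11 < a_8

The consecutive links are each given: a_10 < a_5; a_5 < a_2; a_2 < a_12; a_12 < a_13; a_13 < a_9; a_9 < a_7; a_7 < a_3; a_3 < a_4; a_4 < a_15; a_15 < a_11; a_11 < a_8.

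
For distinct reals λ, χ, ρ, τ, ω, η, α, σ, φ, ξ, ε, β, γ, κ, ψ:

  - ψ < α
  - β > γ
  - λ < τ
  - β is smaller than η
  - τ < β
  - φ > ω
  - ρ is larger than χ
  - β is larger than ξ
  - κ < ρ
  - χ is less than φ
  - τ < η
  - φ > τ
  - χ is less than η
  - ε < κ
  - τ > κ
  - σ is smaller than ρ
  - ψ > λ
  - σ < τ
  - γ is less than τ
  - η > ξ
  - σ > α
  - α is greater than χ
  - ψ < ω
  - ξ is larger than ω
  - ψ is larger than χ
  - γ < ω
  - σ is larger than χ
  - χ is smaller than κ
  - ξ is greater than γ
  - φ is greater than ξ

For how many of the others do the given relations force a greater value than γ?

6

The elements the relations force above γ are ω, ξ, τ, β, η, φ — no chain reaches any other.
That is 6.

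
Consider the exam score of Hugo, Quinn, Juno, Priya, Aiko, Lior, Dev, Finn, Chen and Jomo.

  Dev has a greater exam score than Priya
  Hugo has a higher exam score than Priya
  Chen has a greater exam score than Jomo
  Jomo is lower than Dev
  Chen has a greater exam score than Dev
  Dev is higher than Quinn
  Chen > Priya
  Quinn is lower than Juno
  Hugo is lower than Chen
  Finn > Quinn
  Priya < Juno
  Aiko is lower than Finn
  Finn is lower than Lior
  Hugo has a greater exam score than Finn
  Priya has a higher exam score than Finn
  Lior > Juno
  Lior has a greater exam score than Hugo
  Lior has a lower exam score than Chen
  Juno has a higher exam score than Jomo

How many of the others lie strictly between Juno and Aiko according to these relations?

The relations place Aiko below Juno. An element lies strictly between them when it is forced above Aiko and also forced below Juno.
Above Aiko: {Finn, Priya, Hugo, Lior, Dev, Chen}. Below Juno: {Quinn, Finn, Priya, Jomo}.
Intersection: {Finn, Priya} — 2.

2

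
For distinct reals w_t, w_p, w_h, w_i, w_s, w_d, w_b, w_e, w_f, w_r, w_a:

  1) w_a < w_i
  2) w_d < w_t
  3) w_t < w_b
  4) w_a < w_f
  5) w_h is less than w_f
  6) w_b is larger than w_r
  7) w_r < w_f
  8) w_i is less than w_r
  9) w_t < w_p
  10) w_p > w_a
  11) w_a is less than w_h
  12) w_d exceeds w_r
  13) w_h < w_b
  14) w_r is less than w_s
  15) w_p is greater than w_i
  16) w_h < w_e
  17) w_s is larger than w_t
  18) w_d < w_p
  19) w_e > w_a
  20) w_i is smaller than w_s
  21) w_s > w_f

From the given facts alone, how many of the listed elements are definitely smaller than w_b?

Directly below w_b: w_r, w_h, w_t.
One step further: w_a, w_i, w_d (6 so far).
Nothing else is reachable below w_b; 6 in all.

6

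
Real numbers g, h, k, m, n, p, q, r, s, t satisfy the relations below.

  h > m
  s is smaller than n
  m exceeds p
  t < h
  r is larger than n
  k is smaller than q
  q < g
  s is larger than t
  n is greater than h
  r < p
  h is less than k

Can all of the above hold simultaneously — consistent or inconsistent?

inconsistent

Chaining the given relations yields n < r < p < m < h, so n < h. But one relation states h < n. These cannot both hold.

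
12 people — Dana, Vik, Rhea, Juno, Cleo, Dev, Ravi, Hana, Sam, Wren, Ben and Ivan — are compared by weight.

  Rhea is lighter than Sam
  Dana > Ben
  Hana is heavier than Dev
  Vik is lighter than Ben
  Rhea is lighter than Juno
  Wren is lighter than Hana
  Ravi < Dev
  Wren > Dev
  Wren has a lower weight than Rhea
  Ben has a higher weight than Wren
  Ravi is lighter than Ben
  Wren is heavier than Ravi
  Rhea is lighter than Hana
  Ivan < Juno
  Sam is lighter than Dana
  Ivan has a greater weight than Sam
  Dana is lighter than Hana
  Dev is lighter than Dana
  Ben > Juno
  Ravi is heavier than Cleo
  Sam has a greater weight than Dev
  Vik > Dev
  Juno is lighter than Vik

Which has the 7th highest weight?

Sam

Piecing the relations together gives one ordering: Cleo < Ravi < Dev < Wren < Rhea < Sam < Ivan < Juno < Vik < Ben < Dana < Hana.
The 7th largest is Sam.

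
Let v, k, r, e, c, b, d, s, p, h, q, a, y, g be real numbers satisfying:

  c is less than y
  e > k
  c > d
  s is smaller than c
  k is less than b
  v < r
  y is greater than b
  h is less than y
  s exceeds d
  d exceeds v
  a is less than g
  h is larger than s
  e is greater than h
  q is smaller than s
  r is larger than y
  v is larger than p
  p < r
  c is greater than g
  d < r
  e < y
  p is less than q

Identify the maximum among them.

k is not greatest since k < b; p is not greatest since p < v; v is not greatest since v < r; d is not greatest since d < r; a is not greatest since a < g; q is not greatest since q < s; s is not greatest since s < c; h is not greatest since h < e; b is not greatest since b < y; e is not greatest since e < y; g is not greatest since g < c; c is not greatest since c < y; y is not greatest since y < r.
Only r has nothing above it, so r is the maximum.

r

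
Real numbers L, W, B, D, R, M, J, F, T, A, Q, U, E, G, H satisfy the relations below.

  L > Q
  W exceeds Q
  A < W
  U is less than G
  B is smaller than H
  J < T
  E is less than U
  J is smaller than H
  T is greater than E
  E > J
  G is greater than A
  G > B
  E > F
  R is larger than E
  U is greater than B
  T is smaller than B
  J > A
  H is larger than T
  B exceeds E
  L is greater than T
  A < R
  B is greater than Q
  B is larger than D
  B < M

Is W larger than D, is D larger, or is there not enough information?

Following every chain through D: above D we get B, U, M, H, G.
W is not reached, and no chain runs the other way from W to D.
So the given relations leave the order of D and W undetermined.

undetermined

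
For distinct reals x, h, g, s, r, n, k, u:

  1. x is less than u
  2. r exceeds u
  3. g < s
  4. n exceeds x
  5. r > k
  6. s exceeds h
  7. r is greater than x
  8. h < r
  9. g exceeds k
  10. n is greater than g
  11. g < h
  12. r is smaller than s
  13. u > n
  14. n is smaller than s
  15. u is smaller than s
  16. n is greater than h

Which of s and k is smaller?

k

Following the relations from k: k < g < h < n < u < r < s.
So k < s; k is the smaller of the two.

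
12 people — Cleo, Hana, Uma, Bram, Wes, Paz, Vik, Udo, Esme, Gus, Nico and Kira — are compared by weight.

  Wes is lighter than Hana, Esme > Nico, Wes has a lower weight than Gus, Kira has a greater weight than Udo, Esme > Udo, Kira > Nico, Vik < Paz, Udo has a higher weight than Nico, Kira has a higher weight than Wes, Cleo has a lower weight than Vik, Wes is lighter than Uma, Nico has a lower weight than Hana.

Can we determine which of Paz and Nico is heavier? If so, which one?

undetermined

Following every chain through Paz: below Paz we get Cleo, Vik.
Nico is not reached, and no chain runs the other way from Nico to Paz.
So the given relations leave the order of Paz and Nico undetermined.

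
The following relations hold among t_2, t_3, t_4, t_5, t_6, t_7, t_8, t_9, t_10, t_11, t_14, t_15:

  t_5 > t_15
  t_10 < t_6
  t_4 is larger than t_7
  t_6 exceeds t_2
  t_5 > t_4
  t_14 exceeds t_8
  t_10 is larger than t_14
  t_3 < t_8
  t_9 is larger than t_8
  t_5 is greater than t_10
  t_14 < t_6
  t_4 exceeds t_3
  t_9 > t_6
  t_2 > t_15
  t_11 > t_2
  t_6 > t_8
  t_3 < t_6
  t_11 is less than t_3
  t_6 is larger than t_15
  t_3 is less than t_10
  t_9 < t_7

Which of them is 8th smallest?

The consecutive relations fix a unique order: t_15 < t_2 < t_11 < t_3 < t_8 < t_14 < t_10 < t_6 < t_9 < t_7 < t_4 < t_5.
Counting 8 from the smallest end gives t_6.

t_6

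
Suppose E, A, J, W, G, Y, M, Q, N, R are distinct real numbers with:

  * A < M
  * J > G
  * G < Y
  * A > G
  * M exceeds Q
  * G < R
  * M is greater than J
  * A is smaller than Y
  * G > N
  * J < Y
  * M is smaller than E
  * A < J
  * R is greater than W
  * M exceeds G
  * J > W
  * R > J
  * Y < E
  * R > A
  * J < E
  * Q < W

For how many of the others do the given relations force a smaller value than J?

5

Directly below J: G, A, W.
One step further: N, Q (5 so far).
No other element is forced below J by the given relations, so the count is 5.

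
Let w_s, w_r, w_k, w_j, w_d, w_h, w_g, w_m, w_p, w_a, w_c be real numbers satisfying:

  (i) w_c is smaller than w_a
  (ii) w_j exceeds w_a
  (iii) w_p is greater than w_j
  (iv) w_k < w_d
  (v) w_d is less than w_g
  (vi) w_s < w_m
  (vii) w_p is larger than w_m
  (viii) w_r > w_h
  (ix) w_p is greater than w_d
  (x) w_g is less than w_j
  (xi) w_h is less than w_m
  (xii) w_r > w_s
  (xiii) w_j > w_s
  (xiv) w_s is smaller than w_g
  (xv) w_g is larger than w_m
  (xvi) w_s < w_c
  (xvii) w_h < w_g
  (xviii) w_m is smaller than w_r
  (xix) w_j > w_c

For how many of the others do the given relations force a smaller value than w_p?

Directly below w_p: w_d, w_m, w_j.
One step further: w_k, w_s, w_h, w_g, w_c, w_a (9 so far).
Nothing else is reachable below w_p; 9 in all.

9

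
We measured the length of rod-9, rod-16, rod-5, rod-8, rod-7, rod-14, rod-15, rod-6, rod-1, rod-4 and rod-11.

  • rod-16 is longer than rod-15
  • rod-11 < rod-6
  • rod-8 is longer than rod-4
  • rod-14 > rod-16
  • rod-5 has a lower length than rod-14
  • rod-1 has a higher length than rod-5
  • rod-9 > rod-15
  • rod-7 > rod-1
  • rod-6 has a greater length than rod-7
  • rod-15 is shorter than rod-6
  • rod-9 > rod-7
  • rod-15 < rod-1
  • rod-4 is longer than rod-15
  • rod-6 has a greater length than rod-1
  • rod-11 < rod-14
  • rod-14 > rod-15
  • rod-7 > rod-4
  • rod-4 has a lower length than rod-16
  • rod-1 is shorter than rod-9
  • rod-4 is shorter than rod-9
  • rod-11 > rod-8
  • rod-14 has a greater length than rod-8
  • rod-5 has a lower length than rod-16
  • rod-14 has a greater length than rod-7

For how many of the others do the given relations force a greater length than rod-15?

9

Directly above rod-15: rod-4, rod-1, rod-16, rod-9, rod-6, rod-14.
One step further: rod-7, rod-8 (8 so far).
One step further: rod-11 (9 so far).
No other element is forced above rod-15 by the given relations, so the count is 9.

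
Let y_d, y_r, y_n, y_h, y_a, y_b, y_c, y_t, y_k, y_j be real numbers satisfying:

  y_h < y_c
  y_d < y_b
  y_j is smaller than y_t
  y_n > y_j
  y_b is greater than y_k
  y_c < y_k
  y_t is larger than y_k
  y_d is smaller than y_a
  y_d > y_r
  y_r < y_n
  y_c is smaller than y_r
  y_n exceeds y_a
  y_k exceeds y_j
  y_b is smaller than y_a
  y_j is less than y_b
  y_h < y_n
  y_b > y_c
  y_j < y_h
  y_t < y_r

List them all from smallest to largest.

y_j < y_h < y_c < y_k < y_t < y_r < y_d < y_b < y_a < y_n

The consecutive links are each given: y_j < y_h; y_h < y_c; y_c < y_k; y_k < y_t; y_t < y_r; y_r < y_d; y_d < y_b; y_b < y_a; y_a < y_n.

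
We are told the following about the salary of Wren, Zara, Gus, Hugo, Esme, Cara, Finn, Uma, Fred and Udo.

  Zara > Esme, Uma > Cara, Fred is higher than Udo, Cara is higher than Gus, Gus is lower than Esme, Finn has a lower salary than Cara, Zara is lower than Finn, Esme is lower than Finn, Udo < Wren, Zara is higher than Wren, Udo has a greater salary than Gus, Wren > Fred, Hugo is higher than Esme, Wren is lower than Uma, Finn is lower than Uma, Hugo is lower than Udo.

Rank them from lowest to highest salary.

Gus < Esme < Hugo < Udo < Fred < Wren < Zara < Finn < Cara < Uma

Each adjacent pair is fixed by a given relation: Gus < Esme; Esme < Hugo; Hugo < Udo; Udo < Fred; Fred < Wren; Wren < Zara; Zara < Finn; Finn < Cara; Cara < Uma. Chaining them end to end gives the full order.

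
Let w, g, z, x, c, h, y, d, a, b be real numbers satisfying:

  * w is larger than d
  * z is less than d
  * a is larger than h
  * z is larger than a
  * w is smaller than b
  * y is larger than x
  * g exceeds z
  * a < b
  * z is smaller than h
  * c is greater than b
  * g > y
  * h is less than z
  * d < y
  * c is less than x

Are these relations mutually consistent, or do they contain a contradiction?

inconsistent

We have z < h stated directly, yet also h < a < z by chaining the others — so h < z. Contradiction.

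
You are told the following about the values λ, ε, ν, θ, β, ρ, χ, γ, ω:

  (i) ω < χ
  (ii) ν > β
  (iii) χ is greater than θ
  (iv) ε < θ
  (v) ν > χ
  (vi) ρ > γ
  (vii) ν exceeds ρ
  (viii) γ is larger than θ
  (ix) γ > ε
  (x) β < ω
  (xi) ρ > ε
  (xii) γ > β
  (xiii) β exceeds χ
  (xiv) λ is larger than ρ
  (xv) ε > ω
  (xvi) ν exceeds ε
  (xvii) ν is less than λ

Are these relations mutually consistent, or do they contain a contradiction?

Chaining the given relations yields ω < ε < θ < χ < β, so ω < β. But one relation states β < ω. These cannot both hold.

inconsistent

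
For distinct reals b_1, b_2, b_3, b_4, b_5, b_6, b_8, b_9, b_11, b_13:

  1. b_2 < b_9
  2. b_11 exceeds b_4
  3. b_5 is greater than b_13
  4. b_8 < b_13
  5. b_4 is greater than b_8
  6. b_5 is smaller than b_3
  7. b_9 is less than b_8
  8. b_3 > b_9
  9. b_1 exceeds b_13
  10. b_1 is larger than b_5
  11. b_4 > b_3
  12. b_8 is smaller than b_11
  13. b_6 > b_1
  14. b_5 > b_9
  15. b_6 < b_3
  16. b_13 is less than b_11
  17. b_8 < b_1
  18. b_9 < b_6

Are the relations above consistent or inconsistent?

consistent

The single ordering b_2 < b_9 < b_8 < b_13 < b_5 < b_1 < b_6 < b_3 < b_4 < b_11 satisfies every listed relation, so no contradiction arises.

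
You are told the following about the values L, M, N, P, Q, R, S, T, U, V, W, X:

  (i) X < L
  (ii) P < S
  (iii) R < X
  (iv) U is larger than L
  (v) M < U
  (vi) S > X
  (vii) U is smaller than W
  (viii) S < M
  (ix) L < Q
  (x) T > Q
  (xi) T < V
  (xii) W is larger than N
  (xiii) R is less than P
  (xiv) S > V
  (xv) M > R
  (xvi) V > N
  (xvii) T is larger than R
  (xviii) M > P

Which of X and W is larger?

X < L < Q < T < V < S < M < U < W, by transitivity through L, Q, T, V, S, M, U.
So X < W; W is the larger of the two.

W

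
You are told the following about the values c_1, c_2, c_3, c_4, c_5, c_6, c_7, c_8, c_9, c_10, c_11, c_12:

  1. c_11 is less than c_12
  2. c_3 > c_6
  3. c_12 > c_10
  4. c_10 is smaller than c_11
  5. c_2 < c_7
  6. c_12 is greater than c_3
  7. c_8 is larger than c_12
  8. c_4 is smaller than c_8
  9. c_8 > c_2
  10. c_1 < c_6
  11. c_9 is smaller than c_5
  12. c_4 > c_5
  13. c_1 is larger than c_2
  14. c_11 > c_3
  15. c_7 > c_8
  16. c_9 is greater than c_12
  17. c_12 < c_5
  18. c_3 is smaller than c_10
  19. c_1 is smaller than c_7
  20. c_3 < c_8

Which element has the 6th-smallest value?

Chaining the given pairs: c_2 < c_1 < c_6 < c_3 < c_10 < c_11 < c_12 < c_9 < c_5 < c_4 < c_8 < c_7.
Counting 6 from the smallest end gives c_11.

c_11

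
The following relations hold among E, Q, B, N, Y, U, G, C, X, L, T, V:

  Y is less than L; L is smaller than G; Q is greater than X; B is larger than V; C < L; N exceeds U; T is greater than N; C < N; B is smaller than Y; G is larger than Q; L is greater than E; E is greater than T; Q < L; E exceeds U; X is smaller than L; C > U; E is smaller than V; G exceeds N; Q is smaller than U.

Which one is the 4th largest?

Chaining the given pairs: X < Q < U < C < N < T < E < V < B < Y < L < G.
Counting 4 from the largest end gives B.

B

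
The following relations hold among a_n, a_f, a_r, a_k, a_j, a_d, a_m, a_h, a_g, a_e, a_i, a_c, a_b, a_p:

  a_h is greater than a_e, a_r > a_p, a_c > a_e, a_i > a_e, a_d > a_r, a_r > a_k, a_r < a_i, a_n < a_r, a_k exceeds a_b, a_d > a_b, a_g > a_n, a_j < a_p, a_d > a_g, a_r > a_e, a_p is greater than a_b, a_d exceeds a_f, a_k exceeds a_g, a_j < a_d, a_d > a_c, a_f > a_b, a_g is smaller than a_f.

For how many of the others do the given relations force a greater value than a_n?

6

From a_n the given relations immediately reach a_g, a_r.
From those, a_k, a_f, a_i, a_d — 6 in total.
Nothing else is reachable above a_n; 6 in all.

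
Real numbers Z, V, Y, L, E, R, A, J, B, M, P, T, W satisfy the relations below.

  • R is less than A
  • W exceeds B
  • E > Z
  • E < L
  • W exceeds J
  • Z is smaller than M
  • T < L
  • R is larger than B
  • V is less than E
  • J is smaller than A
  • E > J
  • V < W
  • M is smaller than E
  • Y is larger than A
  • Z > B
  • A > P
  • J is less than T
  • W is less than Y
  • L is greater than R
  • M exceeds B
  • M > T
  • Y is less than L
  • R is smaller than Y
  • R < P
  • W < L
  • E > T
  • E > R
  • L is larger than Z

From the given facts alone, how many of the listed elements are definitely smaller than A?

4

The elements the relations force below A are B, J, R, P — no chain reaches any other.
That is 4.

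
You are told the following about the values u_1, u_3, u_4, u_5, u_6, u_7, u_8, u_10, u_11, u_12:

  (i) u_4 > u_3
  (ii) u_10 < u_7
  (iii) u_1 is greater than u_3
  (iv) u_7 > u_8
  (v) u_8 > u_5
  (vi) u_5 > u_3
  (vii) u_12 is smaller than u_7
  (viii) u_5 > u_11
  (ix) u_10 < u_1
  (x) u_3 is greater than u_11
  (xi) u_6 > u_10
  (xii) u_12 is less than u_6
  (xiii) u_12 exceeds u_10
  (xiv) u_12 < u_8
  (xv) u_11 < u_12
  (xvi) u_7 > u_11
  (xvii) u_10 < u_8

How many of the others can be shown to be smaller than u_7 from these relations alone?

The elements the relations force below u_7 are u_11, u_10, u_12, u_3, u_5, u_8 — no chain reaches any other.
That is 6.

6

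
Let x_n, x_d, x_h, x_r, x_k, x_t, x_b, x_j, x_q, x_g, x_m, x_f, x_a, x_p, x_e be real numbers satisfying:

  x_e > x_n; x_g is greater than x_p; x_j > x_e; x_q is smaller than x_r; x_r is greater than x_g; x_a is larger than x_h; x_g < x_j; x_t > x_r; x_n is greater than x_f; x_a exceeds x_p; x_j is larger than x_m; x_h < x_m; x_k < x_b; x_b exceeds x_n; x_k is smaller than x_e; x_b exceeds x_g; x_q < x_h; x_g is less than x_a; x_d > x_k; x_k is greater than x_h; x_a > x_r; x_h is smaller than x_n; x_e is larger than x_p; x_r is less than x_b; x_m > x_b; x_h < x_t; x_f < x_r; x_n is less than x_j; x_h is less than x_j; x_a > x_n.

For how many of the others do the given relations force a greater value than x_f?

Directly above x_f: x_r, x_n.
One step further: x_t, x_e, x_b, x_a, x_j (7 so far).
One step further: x_m (8 so far).
No other element is forced above x_f by the given relations, so the count is 8.

8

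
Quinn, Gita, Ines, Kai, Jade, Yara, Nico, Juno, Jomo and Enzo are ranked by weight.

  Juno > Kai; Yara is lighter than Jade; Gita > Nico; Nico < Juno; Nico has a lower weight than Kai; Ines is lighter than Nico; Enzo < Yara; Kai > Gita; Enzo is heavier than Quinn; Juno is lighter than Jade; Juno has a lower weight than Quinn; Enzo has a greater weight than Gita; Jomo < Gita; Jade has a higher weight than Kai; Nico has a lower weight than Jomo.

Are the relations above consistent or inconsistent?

consistent

The single ordering Ines < Nico < Jomo < Gita < Kai < Juno < Quinn < Enzo < Yara < Jade satisfies every listed relation, so no contradiction arises.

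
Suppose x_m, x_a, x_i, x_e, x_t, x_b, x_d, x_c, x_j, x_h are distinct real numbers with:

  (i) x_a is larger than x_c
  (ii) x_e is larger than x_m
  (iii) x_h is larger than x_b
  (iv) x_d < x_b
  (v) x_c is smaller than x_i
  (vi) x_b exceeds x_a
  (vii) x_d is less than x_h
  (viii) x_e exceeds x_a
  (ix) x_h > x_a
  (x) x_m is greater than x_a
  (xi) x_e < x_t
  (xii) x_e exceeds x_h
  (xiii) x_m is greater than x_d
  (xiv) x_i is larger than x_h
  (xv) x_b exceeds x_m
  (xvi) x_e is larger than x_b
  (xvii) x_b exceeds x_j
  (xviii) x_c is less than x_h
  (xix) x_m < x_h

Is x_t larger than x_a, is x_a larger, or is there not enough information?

x_t

x_a < x_m and x_m < x_b give x_a < x_b.
With x_b < x_h: x_a < x_m < x_b < x_h.
Then x_h < x_e extends the chain to x_e.
With x_e < x_t: x_a < x_m < x_b < x_h < x_e < x_t.
So x_t is larger.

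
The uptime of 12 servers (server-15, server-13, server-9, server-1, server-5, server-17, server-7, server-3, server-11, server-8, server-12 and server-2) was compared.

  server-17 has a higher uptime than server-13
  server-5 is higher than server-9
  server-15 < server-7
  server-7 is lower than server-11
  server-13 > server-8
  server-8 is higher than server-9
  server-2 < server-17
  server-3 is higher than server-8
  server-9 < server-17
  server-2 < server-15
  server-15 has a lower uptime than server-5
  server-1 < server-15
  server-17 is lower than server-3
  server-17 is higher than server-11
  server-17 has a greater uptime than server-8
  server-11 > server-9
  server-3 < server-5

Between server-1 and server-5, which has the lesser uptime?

server-1

server-1 < server-15 and server-15 < server-7 give server-1 < server-7.
Then server-7 < server-11 extends the chain to server-11.
With server-11 < server-17: server-1 < server-15 < server-7 < server-11 < server-17.
Then server-17 < server-3 extends the chain to server-3.
Then server-3 < server-5 extends the chain to server-5.
So server-1 < server-5; server-1 is the lower of the two.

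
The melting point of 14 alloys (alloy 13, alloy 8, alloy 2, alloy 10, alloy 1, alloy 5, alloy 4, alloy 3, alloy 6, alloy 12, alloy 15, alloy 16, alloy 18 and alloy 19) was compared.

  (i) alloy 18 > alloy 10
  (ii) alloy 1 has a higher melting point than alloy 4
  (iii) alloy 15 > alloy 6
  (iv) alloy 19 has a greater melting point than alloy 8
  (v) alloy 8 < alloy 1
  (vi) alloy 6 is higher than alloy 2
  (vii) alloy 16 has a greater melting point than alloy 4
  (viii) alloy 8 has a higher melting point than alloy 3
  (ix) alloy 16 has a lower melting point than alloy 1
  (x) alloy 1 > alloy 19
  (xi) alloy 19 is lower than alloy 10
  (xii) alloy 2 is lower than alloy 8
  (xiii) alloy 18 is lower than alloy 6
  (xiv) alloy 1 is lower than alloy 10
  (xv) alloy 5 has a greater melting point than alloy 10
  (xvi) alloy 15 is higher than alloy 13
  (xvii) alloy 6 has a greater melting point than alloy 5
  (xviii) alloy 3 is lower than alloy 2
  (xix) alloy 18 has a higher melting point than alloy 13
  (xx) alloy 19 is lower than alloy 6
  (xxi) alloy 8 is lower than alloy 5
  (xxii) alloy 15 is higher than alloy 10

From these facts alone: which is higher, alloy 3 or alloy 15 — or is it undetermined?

The relevant relations are alloy 3 < alloy 8; alloy 8 < alloy 19; alloy 19 < alloy 1; alloy 1 < alloy 10; alloy 10 < alloy 5; alloy 5 < alloy 6; alloy 6 < alloy 15.
Together: alloy 3 < alloy 8 < alloy 19 < alloy 1 < alloy 10 < alloy 5 < alloy 6 < alloy 15.
So alloy 15 is higher.

alloy 15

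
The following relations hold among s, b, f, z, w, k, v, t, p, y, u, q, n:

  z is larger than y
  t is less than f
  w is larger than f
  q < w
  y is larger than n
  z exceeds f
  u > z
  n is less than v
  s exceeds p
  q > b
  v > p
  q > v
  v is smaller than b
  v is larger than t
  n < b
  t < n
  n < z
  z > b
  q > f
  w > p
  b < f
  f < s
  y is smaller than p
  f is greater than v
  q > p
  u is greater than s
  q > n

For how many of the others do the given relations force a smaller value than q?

From q the given relations immediately reach n, p, v, b, f.
From those, t, y — 7 in total.
No other element is forced below q by the given relations, so the count is 7.

7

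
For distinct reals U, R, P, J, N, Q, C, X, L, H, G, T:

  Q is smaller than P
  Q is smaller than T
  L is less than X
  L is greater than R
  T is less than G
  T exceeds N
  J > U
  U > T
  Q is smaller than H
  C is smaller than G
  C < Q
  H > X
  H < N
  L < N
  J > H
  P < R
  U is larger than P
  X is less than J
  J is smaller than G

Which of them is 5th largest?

The consecutive relations fix a unique order: C < Q < P < R < L < X < H < N < T < U < J < G.
The 5th largest is N.

N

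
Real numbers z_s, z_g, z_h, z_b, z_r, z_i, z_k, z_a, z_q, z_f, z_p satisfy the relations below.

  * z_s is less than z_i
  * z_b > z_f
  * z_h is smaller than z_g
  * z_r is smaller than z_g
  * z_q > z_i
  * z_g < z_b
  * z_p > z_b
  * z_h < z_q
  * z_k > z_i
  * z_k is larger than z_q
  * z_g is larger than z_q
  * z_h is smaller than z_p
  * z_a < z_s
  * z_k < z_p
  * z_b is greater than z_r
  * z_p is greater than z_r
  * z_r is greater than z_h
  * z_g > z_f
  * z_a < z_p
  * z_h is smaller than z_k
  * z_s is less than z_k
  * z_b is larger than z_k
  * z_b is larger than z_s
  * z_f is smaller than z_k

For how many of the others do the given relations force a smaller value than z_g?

The elements the relations force below z_g are z_h, z_a, z_s, z_i, z_r, z_f, z_q — no chain reaches any other.
That is 7.

7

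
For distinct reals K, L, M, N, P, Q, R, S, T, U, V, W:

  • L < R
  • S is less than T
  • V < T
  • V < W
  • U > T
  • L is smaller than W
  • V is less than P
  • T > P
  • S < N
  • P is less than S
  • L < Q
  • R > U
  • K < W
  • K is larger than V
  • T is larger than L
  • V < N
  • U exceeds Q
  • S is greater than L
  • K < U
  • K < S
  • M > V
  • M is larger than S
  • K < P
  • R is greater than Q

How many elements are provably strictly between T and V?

Chaining upward from V reaches: K, P, S, M, U, R, N, W.
Chaining downward from T reaches: L, K, P, S.
Strictly between V and T are those in both lists: K, P, S — 3 elements.

3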